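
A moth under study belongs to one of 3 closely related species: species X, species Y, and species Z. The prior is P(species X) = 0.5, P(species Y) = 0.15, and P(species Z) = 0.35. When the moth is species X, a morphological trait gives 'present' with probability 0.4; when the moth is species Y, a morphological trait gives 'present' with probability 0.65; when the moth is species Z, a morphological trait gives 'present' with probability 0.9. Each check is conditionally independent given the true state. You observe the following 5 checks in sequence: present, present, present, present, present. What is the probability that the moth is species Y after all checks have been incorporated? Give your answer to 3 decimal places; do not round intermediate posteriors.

Each posterior becomes the prior for the next update.
After 'present': normaliser = 0.4·0.5000 + 0.65·0.1500 + 0.9·0.3500; P(species X) ≈ 0.3265, P(species Y) ≈ 0.1592, P(species Z) ≈ 0.5143
After 'present': normaliser = 0.4·0.3265 + 0.65·0.1592 + 0.9·0.5143; P(species X) ≈ 0.1874, P(species Y) ≈ 0.1485, P(species Z) ≈ 0.6641
After 'present': normaliser = 0.4·0.1874 + 0.65·0.1485 + 0.9·0.6641; P(species X) ≈ 0.0975, P(species Y) ≈ 0.1255, P(species Z) ≈ 0.7771
After 'present': normaliser = 0.4·0.0975 + 0.65·0.1255 + 0.9·0.7771; P(species X) ≈ 0.0475, P(species Y) ≈ 0.0995, P(species Z) ≈ 0.8530
After 'present': normaliser = 0.4·0.0475 + 0.65·0.0995 + 0.9·0.8530; P(species X) ≈ 0.0223, P(species Y) ≈ 0.0759, P(species Z) ≈ 0.9017

0.076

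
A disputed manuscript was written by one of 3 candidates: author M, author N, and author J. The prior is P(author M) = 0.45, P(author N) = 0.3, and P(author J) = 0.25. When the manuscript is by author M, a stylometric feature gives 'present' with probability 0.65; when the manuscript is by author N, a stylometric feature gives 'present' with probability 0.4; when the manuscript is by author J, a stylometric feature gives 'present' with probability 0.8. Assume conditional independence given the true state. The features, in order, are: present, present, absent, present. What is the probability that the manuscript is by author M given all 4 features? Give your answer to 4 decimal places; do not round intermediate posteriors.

0.5382

Apply Bayes' rule sequentially, carrying P(author M) forward.
After 'present': normaliser = 0.65·0.4500 + 0.4·0.3000 + 0.8·0.2500; P(author M) ≈ 0.4776, P(author N) ≈ 0.1959, P(author J) ≈ 0.3265
After 'present': normaliser = 0.65·0.4776 + 0.4·0.1959 + 0.8·0.3265; P(author M) ≈ 0.4776, P(author N) ≈ 0.1206, P(author J) ≈ 0.4019
After 'absent': normaliser = 0.35·0.4776 + 0.6·0.1206 + 0.2·0.4019; P(author M) ≈ 0.5226, P(author N) ≈ 0.2262, P(author J) ≈ 0.2513
After 'present': normaliser = 0.65·0.5226 + 0.4·0.2262 + 0.8·0.2513; P(author M) ≈ 0.5382, P(author N) ≈ 0.1433, P(author J) ≈ 0.3185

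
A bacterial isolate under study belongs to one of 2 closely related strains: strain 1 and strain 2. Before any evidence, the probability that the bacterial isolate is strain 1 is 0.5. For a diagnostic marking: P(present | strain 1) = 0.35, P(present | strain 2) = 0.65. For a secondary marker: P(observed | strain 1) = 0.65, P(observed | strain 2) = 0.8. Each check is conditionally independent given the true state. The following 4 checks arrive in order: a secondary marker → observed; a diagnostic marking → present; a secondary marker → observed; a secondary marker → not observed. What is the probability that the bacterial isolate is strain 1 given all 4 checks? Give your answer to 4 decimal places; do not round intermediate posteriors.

0.3835

After a secondary marker='observed': P(strain 1) = 0.65·0.5000 / (0.65·0.5000 + 0.8·0.5000) ≈ 0.4483
After a diagnostic marking='present': P(strain 1) = 0.35·0.4483 / (0.35·0.4483 + 0.65·0.5517) ≈ 0.3043
After a secondary marker='observed': P(strain 1) = 0.65·0.3043 / (0.65·0.3043 + 0.8·0.6957) ≈ 0.2622
After a secondary marker='not observed': P(strain 1) = 0.35·0.2622 / (0.35·0.2622 + 0.2·0.7378) ≈ 0.3835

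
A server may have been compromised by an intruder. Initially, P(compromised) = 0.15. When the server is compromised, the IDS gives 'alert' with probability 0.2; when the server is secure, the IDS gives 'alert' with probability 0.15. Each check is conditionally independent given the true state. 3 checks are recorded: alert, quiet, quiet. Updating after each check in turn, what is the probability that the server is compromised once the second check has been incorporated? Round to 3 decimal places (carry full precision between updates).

0.181

After 'alert': P(compromised) = 0.2·0.1500 / (0.2·0.1500 + 0.15·0.8500) ≈ 0.1905
After 'quiet': P(compromised) = 0.8·0.1905 / (0.8·0.1905 + 0.85·0.8095) ≈ 0.1813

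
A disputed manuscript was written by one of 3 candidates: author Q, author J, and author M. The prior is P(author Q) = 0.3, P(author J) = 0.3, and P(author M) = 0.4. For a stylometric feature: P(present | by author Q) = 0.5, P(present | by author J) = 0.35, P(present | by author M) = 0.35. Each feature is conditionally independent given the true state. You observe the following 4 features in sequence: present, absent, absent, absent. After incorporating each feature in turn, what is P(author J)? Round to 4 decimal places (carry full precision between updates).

Apply Bayes' rule sequentially, carrying P(author J) forward.
After 'present': normaliser = 0.5·0.3000 + 0.35·0.3000 + 0.35·0.4000; P(author Q) ≈ 0.3797, P(author J) ≈ 0.2658, P(author M) ≈ 0.3544
After 'absent': normaliser = 0.5·0.3797 + 0.65·0.2658 + 0.65·0.3544; P(author Q) ≈ 0.3202, P(author J) ≈ 0.2914, P(author M) ≈ 0.3885
After 'absent': normaliser = 0.5·0.3202 + 0.65·0.2914 + 0.65·0.3885; P(author Q) ≈ 0.2659, P(author J) ≈ 0.3146, P(author M) ≈ 0.4195
After 'absent': normaliser = 0.5·0.2659 + 0.65·0.3146 + 0.65·0.4195; P(author Q) ≈ 0.2179, P(author J) ≈ 0.3352, P(author M) ≈ 0.4469

0.3352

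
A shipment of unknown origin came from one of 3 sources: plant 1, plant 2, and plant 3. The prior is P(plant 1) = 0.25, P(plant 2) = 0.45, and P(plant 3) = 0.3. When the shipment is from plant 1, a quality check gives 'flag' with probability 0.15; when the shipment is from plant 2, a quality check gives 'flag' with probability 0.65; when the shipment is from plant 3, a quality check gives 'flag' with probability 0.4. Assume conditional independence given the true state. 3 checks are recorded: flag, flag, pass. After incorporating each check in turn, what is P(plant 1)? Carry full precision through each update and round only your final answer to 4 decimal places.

After 'flag': normaliser = 0.15·0.2500 + 0.65·0.4500 + 0.4·0.3000; P(plant 1) ≈ 0.0833, P(plant 2) ≈ 0.6500, P(plant 3) ≈ 0.2667
After 'flag': normaliser = 0.15·0.0833 + 0.65·0.6500 + 0.4·0.2667; P(plant 1) ≈ 0.0231, P(plant 2) ≈ 0.7800, P(plant 3) ≈ 0.1969
After 'pass': normaliser = 0.85·0.0231 + 0.35·0.7800 + 0.6·0.1969; P(plant 1) ≈ 0.0478, P(plant 2) ≈ 0.6646, P(plant 3) ≈ 0.2876

0.0478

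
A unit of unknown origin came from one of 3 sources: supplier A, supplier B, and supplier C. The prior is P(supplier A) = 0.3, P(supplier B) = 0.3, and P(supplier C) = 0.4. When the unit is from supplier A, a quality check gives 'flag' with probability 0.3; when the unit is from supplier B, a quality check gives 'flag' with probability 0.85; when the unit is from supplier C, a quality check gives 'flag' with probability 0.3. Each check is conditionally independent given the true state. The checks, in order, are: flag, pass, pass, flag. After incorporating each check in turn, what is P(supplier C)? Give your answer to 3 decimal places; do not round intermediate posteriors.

0.493

Each posterior becomes the prior for the next update.
After 'flag': normaliser = 0.3·0.3000 + 0.85·0.3000 + 0.3·0.4000; P(supplier A) ≈ 0.1935, P(supplier B) ≈ 0.5484, P(supplier C) ≈ 0.2581
After 'pass': normaliser = 0.7·0.1935 + 0.15·0.5484 + 0.7·0.2581; P(supplier A) ≈ 0.3401, P(supplier B) ≈ 0.2065, P(supplier C) ≈ 0.4534
After 'pass': normaliser = 0.7·0.3401 + 0.15·0.2065 + 0.7·0.4534; P(supplier A) ≈ 0.4059, P(supplier B) ≈ 0.0528, P(supplier C) ≈ 0.5412
After 'flag': normaliser = 0.3·0.4059 + 0.85·0.0528 + 0.3·0.5412; P(supplier A) ≈ 0.3701, P(supplier B) ≈ 0.1364, P(supplier C) ≈ 0.4935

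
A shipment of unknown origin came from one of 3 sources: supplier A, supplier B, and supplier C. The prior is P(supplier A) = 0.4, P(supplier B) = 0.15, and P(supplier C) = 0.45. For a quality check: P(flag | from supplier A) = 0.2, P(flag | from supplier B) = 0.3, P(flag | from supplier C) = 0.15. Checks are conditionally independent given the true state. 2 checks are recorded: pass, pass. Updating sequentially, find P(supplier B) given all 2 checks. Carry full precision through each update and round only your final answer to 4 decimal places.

After 'pass': normaliser = 0.8·0.4000 + 0.7·0.1500 + 0.85·0.4500; P(supplier A) ≈ 0.3963, P(supplier B) ≈ 0.1300, P(supplier C) ≈ 0.4737
After 'pass': normaliser = 0.8·0.3963 + 0.7·0.1300 + 0.85·0.4737; P(supplier A) ≈ 0.3911, P(supplier B) ≈ 0.1123, P(supplier C) ≈ 0.4967

0.1123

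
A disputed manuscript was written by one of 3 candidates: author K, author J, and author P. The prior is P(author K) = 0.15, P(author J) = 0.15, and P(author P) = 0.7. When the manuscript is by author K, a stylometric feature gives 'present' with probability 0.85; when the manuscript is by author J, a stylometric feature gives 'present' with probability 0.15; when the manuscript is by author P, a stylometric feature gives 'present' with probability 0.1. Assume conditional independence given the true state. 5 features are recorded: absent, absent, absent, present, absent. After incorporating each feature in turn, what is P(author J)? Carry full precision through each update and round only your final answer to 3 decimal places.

Apply Bayes' rule sequentially, carrying P(author J) forward.
After 'absent': normaliser = 0.15·0.1500 + 0.85·0.1500 + 0.9·0.7000; P(author K) ≈ 0.0288, P(author J) ≈ 0.1635, P(author P) ≈ 0.8077
After 'absent': normaliser = 0.15·0.0288 + 0.85·0.1635 + 0.9·0.8077; P(author K) ≈ 0.0050, P(author J) ≈ 0.1597, P(author P) ≈ 0.8354
After 'absent': normaliser = 0.15·0.0050 + 0.85·0.1597 + 0.9·0.8354; P(author K) ≈ 0.0008, P(author J) ≈ 0.1528, P(author P) ≈ 0.8464
After 'present': normaliser = 0.85·0.0008 + 0.15·0.1528 + 0.1·0.8464; P(author K) ≈ 0.0066, P(author J) ≈ 0.2117, P(author P) ≈ 0.7817
After 'absent': normaliser = 0.15·0.0066 + 0.85·0.2117 + 0.9·0.7817; P(author K) ≈ 0.0011, P(author J) ≈ 0.2034, P(author P) ≈ 0.7955

0.203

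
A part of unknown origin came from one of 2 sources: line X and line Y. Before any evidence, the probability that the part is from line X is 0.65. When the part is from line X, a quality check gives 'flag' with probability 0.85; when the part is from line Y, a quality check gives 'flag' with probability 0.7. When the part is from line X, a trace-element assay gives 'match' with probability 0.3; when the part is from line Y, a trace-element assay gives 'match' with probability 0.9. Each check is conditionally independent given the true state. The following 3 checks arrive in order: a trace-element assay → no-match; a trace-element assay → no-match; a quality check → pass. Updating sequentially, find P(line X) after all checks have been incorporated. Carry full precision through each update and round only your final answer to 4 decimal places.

After a trace-element assay='no-match': P(line X) = 0.7·0.6500 / (0.7·0.6500 + 0.1·0.3500) ≈ 0.9286
After a trace-element assay='no-match': P(line X) = 0.7·0.9286 / (0.7·0.9286 + 0.1·0.0714) ≈ 0.9891
After a quality check='pass': P(line X) = 0.15·0.9891 / (0.15·0.9891 + 0.3·0.0109) ≈ 0.9785

0.9785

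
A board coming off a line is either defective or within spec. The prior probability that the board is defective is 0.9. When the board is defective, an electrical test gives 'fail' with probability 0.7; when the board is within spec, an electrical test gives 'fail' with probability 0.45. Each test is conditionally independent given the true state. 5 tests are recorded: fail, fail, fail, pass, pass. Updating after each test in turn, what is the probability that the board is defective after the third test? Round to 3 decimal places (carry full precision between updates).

After 'fail': P(defective) = 0.7·0.9000 / (0.7·0.9000 + 0.45·0.1000) ≈ 0.9333
After 'fail': P(defective) = 0.7·0.9333 / (0.7·0.9333 + 0.45·0.0667) ≈ 0.9561
After 'fail': P(defective) = 0.7·0.9561 / (0.7·0.9561 + 0.45·0.0439) ≈ 0.9713

0.971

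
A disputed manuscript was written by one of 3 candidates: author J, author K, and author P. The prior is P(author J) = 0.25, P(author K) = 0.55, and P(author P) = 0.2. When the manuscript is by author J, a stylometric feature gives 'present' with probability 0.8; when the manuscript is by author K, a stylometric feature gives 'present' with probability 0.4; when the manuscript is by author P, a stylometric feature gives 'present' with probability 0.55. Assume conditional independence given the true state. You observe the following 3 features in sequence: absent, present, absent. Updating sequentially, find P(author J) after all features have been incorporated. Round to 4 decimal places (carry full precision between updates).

After 'absent': normaliser = 0.2·0.2500 + 0.6·0.5500 + 0.45·0.2000; P(author J) ≈ 0.1064, P(author K) ≈ 0.7021, P(author P) ≈ 0.1915
After 'present': normaliser = 0.8·0.1064 + 0.4·0.7021 + 0.55·0.1915; P(author J) ≈ 0.1806, P(author K) ≈ 0.5959, P(author P) ≈ 0.2235
After 'absent': normaliser = 0.2·0.1806 + 0.6·0.5959 + 0.45·0.2235; P(author J) ≈ 0.0731, P(author K) ≈ 0.7235, P(author P) ≈ 0.2035

0.0731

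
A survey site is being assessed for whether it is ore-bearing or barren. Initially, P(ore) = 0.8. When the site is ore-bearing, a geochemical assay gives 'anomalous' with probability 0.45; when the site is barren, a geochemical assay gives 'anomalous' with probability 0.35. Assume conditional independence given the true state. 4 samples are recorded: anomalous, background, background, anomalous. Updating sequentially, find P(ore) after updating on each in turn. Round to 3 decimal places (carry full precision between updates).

0.826

Each posterior becomes the prior for the next update.
After 'anomalous': P(ore) = 0.45·0.8000 / (0.45·0.8000 + 0.35·0.2000) ≈ 0.8372
After 'background': P(ore) = 0.55·0.8372 / (0.55·0.8372 + 0.65·0.1628) ≈ 0.8131
After 'background': P(ore) = 0.55·0.8131 / (0.55·0.8131 + 0.65·0.1869) ≈ 0.7864
After 'anomalous': P(ore) = 0.45·0.7864 / (0.45·0.7864 + 0.35·0.2136) ≈ 0.8256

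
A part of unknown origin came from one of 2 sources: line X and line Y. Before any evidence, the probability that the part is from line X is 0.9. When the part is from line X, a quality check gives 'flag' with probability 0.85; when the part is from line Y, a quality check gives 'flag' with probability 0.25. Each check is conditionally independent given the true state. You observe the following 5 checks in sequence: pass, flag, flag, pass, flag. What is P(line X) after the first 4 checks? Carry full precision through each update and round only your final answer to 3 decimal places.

0.806

After 'pass': P(line X) = 0.15·0.9000 / (0.15·0.9000 + 0.75·0.1000) ≈ 0.6429
After 'flag': P(line X) = 0.85·0.6429 / (0.85·0.6429 + 0.25·0.3571) ≈ 0.8596
After 'flag': P(line X) = 0.85·0.8596 / (0.85·0.8596 + 0.25·0.1404) ≈ 0.9541
After 'pass': P(line X) = 0.15·0.9541 / (0.15·0.9541 + 0.75·0.0459) ≈ 0.8063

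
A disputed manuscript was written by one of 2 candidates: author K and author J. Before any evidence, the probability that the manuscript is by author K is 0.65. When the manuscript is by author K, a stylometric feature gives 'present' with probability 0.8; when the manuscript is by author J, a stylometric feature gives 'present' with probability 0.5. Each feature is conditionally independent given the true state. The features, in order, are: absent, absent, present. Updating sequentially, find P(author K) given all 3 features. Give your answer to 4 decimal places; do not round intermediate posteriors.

0.3222

After 'absent': P(author K) = 0.2·0.6500 / (0.2·0.6500 + 0.5·0.3500) ≈ 0.4262
After 'absent': P(author K) = 0.2·0.4262 / (0.2·0.4262 + 0.5·0.5738) ≈ 0.2291
After 'present': P(author K) = 0.8·0.2291 / (0.8·0.2291 + 0.5·0.7709) ≈ 0.3222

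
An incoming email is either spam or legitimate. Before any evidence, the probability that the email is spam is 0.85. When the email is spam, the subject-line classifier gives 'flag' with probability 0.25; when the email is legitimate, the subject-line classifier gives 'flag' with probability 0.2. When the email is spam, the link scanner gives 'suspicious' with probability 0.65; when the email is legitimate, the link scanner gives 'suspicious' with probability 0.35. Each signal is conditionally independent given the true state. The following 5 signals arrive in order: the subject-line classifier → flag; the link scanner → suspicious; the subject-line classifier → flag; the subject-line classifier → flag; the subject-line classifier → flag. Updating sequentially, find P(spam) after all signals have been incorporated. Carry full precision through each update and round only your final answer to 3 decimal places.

0.963

After the subject-line classifier='flag': P(spam) = 0.25·0.8500 / (0.25·0.8500 + 0.2·0.1500) ≈ 0.8763
After the link scanner='suspicious': P(spam) = 0.65·0.8763 / (0.65·0.8763 + 0.35·0.1237) ≈ 0.9294
After the subject-line classifier='flag': P(spam) = 0.25·0.9294 / (0.25·0.9294 + 0.2·0.0706) ≈ 0.9427
After the subject-line classifier='flag': P(spam) = 0.25·0.9427 / (0.25·0.9427 + 0.2·0.0573) ≈ 0.9536
After the subject-line classifier='flag': P(spam) = 0.25·0.9536 / (0.25·0.9536 + 0.2·0.0464) ≈ 0.9625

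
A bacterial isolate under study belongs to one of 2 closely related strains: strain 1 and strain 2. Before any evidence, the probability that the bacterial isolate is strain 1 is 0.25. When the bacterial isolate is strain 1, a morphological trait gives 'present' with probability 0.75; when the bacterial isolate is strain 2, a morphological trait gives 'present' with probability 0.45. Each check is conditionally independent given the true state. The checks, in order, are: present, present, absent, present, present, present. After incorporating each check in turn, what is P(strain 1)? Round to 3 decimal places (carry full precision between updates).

0.661

After 'present': P(strain 1) = 0.75·0.2500 / (0.75·0.2500 + 0.45·0.7500) ≈ 0.3571
After 'present': P(strain 1) = 0.75·0.3571 / (0.75·0.3571 + 0.45·0.6429) ≈ 0.4808
After 'absent': P(strain 1) = 0.25·0.4808 / (0.25·0.4808 + 0.55·0.5192) ≈ 0.2962
After 'present': P(strain 1) = 0.75·0.2962 / (0.75·0.2962 + 0.45·0.7038) ≈ 0.4123
After 'present': P(strain 1) = 0.75·0.4123 / (0.75·0.4123 + 0.45·0.5877) ≈ 0.5390
After 'present': P(strain 1) = 0.75·0.5390 / (0.75·0.5390 + 0.45·0.4610) ≈ 0.6608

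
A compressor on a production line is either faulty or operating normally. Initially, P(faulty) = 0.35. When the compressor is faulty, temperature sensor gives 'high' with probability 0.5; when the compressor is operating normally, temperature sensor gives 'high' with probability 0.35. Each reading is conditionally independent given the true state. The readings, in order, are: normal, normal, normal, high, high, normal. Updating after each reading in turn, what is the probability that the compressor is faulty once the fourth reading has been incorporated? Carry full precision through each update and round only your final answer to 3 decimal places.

0.259

Each posterior becomes the prior for the next update.
After 'normal': P(faulty) = 0.5·0.3500 / (0.5·0.3500 + 0.65·0.6500) ≈ 0.2929
After 'normal': P(faulty) = 0.5·0.2929 / (0.5·0.2929 + 0.65·0.7071) ≈ 0.2416
After 'normal': P(faulty) = 0.5·0.2416 / (0.5·0.2416 + 0.65·0.7584) ≈ 0.1968
After 'high': P(faulty) = 0.5·0.1968 / (0.5·0.1968 + 0.35·0.8032) ≈ 0.2593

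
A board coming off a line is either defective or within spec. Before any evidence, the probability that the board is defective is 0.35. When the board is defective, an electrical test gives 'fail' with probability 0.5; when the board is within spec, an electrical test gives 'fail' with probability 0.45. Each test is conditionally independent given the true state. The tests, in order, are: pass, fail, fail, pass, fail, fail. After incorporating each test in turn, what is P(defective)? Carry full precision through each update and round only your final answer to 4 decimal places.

0.4041

Apply Bayes' rule sequentially, carrying P(defective) forward.
After 'pass': P(defective) = 0.5·0.3500 / (0.5·0.3500 + 0.55·0.6500) ≈ 0.3286
After 'fail': P(defective) = 0.5·0.3286 / (0.5·0.3286 + 0.45·0.6714) ≈ 0.3523
After 'fail': P(defective) = 0.5·0.3523 / (0.5·0.3523 + 0.45·0.6477) ≈ 0.3767
After 'pass': P(defective) = 0.5·0.3767 / (0.5·0.3767 + 0.55·0.6233) ≈ 0.3546
After 'fail': P(defective) = 0.5·0.3546 / (0.5·0.3546 + 0.45·0.6454) ≈ 0.3791
After 'fail': P(defective) = 0.5·0.3791 / (0.5·0.3791 + 0.45·0.6209) ≈ 0.4041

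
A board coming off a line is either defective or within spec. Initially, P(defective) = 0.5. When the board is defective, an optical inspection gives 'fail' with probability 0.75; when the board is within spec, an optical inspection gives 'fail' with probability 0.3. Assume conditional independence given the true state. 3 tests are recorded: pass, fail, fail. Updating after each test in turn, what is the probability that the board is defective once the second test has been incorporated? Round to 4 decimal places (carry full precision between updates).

After 'pass': P(defective) = 0.25·0.5000 / (0.25·0.5000 + 0.7·0.5000) ≈ 0.2632
After 'fail': P(defective) = 0.75·0.2632 / (0.75·0.2632 + 0.3·0.7368) ≈ 0.4717

0.4717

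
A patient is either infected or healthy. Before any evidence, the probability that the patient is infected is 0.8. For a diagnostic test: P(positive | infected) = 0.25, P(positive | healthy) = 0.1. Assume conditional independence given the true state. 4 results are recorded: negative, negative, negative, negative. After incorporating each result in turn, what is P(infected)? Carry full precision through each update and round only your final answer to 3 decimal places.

0.659

After 'negative': P(infected) = 0.75·0.8000 / (0.75·0.8000 + 0.9·0.2000) ≈ 0.7692
After 'negative': P(infected) = 0.75·0.7692 / (0.75·0.7692 + 0.9·0.2308) ≈ 0.7353
After 'negative': P(infected) = 0.75·0.7353 / (0.75·0.7353 + 0.9·0.2647) ≈ 0.6983
After 'negative': P(infected) = 0.75·0.6983 / (0.75·0.6983 + 0.9·0.3017) ≈ 0.6586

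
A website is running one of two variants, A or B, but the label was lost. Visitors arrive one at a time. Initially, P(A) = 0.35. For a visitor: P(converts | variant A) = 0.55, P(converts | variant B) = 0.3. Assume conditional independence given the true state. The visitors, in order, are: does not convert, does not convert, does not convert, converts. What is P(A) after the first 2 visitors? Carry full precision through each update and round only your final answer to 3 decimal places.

After 'does not convert': P(A) = 0.45·0.3500 / (0.45·0.3500 + 0.7·0.6500) ≈ 0.2571
After 'does not convert': P(A) = 0.45·0.2571 / (0.45·0.2571 + 0.7·0.7429) ≈ 0.1820

0.182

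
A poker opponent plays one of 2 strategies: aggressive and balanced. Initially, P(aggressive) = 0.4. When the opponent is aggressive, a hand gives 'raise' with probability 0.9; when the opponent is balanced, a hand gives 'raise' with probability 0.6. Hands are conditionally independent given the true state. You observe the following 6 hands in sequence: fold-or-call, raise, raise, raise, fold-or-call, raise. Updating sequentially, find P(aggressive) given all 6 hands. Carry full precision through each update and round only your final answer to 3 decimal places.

After 'fold-or-call': P(aggressive) = 0.1·0.4000 / (0.1·0.4000 + 0.4·0.6000) ≈ 0.1429
After 'raise': P(aggressive) = 0.9·0.1429 / (0.9·0.1429 + 0.6·0.8571) ≈ 0.2000
After 'raise': P(aggressive) = 0.9·0.2000 / (0.9·0.2000 + 0.6·0.8000) ≈ 0.2727
After 'raise': P(aggressive) = 0.9·0.2727 / (0.9·0.2727 + 0.6·0.7273) ≈ 0.3600
After 'fold-or-call': P(aggressive) = 0.1·0.3600 / (0.1·0.3600 + 0.4·0.6400) ≈ 0.1233
After 'raise': P(aggressive) = 0.9·0.1233 / (0.9·0.1233 + 0.6·0.8767) ≈ 0.1742

0.174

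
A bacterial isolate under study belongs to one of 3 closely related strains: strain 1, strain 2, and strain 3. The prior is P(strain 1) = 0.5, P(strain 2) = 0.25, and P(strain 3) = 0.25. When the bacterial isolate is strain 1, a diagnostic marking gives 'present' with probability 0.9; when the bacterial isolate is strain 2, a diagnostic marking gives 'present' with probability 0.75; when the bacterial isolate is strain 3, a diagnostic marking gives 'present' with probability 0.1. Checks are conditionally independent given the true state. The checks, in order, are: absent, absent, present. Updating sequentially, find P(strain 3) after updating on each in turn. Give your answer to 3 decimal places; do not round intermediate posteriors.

0.555

After 'absent': normaliser = 0.1·0.5000 + 0.25·0.2500 + 0.9·0.2500; P(strain 1) ≈ 0.1481, P(strain 2) ≈ 0.1852, P(strain 3) ≈ 0.6667
After 'absent': normaliser = 0.1·0.1481 + 0.25·0.1852 + 0.9·0.6667; P(strain 1) ≈ 0.0224, P(strain 2) ≈ 0.0700, P(strain 3) ≈ 0.9076
After 'present': normaliser = 0.9·0.0224 + 0.75·0.0700 + 0.1·0.9076; P(strain 1) ≈ 0.1234, P(strain 2) ≈ 0.3213, P(strain 3) ≈ 0.5553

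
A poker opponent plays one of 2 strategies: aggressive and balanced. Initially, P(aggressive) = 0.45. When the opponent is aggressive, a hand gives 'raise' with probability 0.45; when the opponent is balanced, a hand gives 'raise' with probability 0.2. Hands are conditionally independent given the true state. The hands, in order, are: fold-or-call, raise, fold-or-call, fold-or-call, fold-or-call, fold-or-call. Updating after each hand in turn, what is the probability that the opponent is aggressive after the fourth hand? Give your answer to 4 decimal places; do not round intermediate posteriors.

0.3743

Apply Bayes' rule sequentially, carrying P(aggressive) forward.
After 'fold-or-call': P(aggressive) = 0.55·0.4500 / (0.55·0.4500 + 0.8·0.5500) ≈ 0.3600
After 'raise': P(aggressive) = 0.45·0.3600 / (0.45·0.3600 + 0.2·0.6400) ≈ 0.5586
After 'fold-or-call': P(aggressive) = 0.55·0.5586 / (0.55·0.5586 + 0.8·0.4414) ≈ 0.4653
After 'fold-or-call': P(aggressive) = 0.55·0.4653 / (0.55·0.4653 + 0.8·0.5347) ≈ 0.3743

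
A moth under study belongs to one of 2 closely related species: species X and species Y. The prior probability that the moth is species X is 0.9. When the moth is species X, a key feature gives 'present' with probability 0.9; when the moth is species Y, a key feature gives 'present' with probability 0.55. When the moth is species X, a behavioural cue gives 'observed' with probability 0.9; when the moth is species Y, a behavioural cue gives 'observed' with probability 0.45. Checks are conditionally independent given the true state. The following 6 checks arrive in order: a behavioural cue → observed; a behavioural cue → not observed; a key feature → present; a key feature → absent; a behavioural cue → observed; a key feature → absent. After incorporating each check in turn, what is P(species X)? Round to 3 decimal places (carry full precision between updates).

0.346

After a behavioural cue='observed': P(species X) = 0.9·0.9000 / (0.9·0.9000 + 0.45·0.1000) ≈ 0.9474
After a behavioural cue='not observed': P(species X) = 0.1·0.9474 / (0.1·0.9474 + 0.55·0.0526) ≈ 0.7660
After a key feature='present': P(species X) = 0.9·0.7660 / (0.9·0.7660 + 0.55·0.2340) ≈ 0.8427
After a key feature='absent': P(species X) = 0.1·0.8427 / (0.1·0.8427 + 0.45·0.1573) ≈ 0.5434
After a behavioural cue='observed': P(species X) = 0.9·0.5434 / (0.9·0.5434 + 0.45·0.4566) ≈ 0.7042
After a key feature='absent': P(species X) = 0.1·0.7042 / (0.1·0.7042 + 0.45·0.2958) ≈ 0.3459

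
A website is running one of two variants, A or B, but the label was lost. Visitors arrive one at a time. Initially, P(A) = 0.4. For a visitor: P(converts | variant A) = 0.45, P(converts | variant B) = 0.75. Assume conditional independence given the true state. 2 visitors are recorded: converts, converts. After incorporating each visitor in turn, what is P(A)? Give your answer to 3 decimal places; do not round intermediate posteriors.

0.194

After 'converts': P(A) = 0.45·0.4000 / (0.45·0.4000 + 0.75·0.6000) ≈ 0.2857
After 'converts': P(A) = 0.45·0.2857 / (0.45·0.2857 + 0.75·0.7143) ≈ 0.1935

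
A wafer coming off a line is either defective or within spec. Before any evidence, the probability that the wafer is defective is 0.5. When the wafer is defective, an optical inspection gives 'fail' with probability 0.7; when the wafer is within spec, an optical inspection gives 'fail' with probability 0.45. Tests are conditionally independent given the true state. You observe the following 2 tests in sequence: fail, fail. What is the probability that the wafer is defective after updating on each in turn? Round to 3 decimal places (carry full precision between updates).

0.708

After 'fail': P(defective) = 0.7·0.5000 / (0.7·0.5000 + 0.45·0.5000) ≈ 0.6087
After 'fail': P(defective) = 0.7·0.6087 / (0.7·0.6087 + 0.45·0.3913) ≈ 0.7076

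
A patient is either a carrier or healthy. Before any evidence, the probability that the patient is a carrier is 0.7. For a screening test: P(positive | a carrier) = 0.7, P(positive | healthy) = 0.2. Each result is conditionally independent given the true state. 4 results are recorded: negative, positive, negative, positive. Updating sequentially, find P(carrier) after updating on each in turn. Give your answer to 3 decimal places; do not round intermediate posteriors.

After 'negative': P(carrier) = 0.3·0.7000 / (0.3·0.7000 + 0.8·0.3000) ≈ 0.4667
After 'positive': P(carrier) = 0.7·0.4667 / (0.7·0.4667 + 0.2·0.5333) ≈ 0.7538
After 'negative': P(carrier) = 0.3·0.7538 / (0.3·0.7538 + 0.8·0.2462) ≈ 0.5345
After 'positive': P(carrier) = 0.7·0.5345 / (0.7·0.5345 + 0.2·0.4655) ≈ 0.8008

0.801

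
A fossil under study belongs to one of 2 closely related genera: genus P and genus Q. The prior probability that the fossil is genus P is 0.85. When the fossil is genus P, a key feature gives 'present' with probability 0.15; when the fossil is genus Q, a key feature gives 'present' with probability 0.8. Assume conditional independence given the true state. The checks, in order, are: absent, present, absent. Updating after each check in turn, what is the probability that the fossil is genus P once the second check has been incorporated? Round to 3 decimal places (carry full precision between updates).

After 'absent': P(genus P) = 0.85·0.8500 / (0.85·0.8500 + 0.2·0.1500) ≈ 0.9601
After 'present': P(genus P) = 0.15·0.9601 / (0.15·0.9601 + 0.8·0.0399) ≈ 0.8187

0.819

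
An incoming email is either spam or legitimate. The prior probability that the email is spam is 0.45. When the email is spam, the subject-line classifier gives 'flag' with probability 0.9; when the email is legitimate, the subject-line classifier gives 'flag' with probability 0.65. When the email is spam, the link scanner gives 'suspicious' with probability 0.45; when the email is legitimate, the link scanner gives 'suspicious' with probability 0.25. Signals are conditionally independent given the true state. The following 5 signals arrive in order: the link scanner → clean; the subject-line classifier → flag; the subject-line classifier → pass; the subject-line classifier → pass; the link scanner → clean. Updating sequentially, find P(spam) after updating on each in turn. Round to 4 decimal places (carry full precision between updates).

0.0474

After the link scanner='clean': P(spam) = 0.55·0.4500 / (0.55·0.4500 + 0.75·0.5500) ≈ 0.3750
After the subject-line classifier='flag': P(spam) = 0.9·0.3750 / (0.9·0.3750 + 0.65·0.6250) ≈ 0.4538
After the subject-line classifier='pass': P(spam) = 0.1·0.4538 / (0.1·0.4538 + 0.35·0.5462) ≈ 0.1918
After the subject-line classifier='pass': P(spam) = 0.1·0.1918 / (0.1·0.1918 + 0.35·0.8082) ≈ 0.0635
After the link scanner='clean': P(spam) = 0.55·0.0635 / (0.55·0.0635 + 0.75·0.9365) ≈ 0.0474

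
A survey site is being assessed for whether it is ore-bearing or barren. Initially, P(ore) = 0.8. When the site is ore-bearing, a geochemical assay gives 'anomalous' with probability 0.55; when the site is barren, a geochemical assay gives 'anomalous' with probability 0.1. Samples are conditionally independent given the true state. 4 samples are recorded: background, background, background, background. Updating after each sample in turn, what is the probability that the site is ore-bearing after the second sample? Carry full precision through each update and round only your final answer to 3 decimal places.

0.500

After 'background': P(ore) = 0.45·0.8000 / (0.45·0.8000 + 0.9·0.2000) ≈ 0.6667
After 'background': P(ore) = 0.45·0.6667 / (0.45·0.6667 + 0.9·0.3333) ≈ 0.5000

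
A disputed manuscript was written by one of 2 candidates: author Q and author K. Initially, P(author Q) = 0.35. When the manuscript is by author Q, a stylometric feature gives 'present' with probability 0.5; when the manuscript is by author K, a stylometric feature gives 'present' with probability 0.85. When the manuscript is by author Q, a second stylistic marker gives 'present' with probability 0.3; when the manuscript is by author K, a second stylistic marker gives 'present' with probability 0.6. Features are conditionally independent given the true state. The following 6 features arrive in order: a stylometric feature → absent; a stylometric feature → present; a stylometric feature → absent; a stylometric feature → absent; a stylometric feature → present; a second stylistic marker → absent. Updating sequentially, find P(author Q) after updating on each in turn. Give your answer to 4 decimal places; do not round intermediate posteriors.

0.9235

After a stylometric feature='absent': P(author Q) = 0.5·0.3500 / (0.5·0.3500 + 0.15·0.6500) ≈ 0.6422
After a stylometric feature='present': P(author Q) = 0.5·0.6422 / (0.5·0.6422 + 0.85·0.3578) ≈ 0.5136
After a stylometric feature='absent': P(author Q) = 0.5·0.5136 / (0.5·0.5136 + 0.15·0.4864) ≈ 0.7787
After a stylometric feature='absent': P(author Q) = 0.5·0.7787 / (0.5·0.7787 + 0.15·0.2213) ≈ 0.9215
After a stylometric feature='present': P(author Q) = 0.5·0.9215 / (0.5·0.9215 + 0.85·0.0785) ≈ 0.8734
After a second stylistic marker='absent': P(author Q) = 0.7·0.8734 / (0.7·0.8734 + 0.4·0.1266) ≈ 0.9235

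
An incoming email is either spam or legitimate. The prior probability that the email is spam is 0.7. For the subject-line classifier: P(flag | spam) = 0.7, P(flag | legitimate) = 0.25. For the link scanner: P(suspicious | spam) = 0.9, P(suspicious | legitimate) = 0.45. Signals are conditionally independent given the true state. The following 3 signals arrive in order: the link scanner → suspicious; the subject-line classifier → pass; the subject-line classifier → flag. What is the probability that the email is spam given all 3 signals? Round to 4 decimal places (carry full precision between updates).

After the link scanner='suspicious': P(spam) = 0.9·0.7000 / (0.9·0.7000 + 0.45·0.3000) ≈ 0.8235
After the subject-line classifier='pass': P(spam) = 0.3·0.8235 / (0.3·0.8235 + 0.75·0.1765) ≈ 0.6512
After the subject-line classifier='flag': P(spam) = 0.7·0.6512 / (0.7·0.6512 + 0.25·0.3488) ≈ 0.8394

0.8394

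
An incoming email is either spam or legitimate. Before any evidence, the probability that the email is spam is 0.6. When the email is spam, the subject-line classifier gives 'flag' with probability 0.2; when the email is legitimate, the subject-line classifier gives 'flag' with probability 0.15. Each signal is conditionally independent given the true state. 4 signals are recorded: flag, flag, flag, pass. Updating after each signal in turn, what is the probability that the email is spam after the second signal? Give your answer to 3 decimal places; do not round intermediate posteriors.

0.727

After 'flag': P(spam) = 0.2·0.6000 / (0.2·0.6000 + 0.15·0.4000) ≈ 0.6667
After 'flag': P(spam) = 0.2·0.6667 / (0.2·0.6667 + 0.15·0.3333) ≈ 0.7273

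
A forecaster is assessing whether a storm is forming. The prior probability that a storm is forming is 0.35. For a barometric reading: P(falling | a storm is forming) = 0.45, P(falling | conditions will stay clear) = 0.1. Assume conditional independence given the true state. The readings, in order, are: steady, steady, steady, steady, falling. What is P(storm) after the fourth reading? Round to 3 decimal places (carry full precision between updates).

0.070

After 'steady': P(storm) = 0.55·0.3500 / (0.55·0.3500 + 0.9·0.6500) ≈ 0.2476
After 'steady': P(storm) = 0.55·0.2476 / (0.55·0.2476 + 0.9·0.7524) ≈ 0.1674
After 'steady': P(storm) = 0.55·0.1674 / (0.55·0.1674 + 0.9·0.8326) ≈ 0.1094
After 'steady': P(storm) = 0.55·0.1094 / (0.55·0.1094 + 0.9·0.8906) ≈ 0.0699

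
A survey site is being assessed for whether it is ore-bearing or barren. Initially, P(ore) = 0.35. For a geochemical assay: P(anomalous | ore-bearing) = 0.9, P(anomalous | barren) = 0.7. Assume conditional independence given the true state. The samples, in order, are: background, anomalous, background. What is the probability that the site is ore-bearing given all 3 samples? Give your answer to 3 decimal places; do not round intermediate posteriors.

0.071

After 'background': P(ore) = 0.1·0.3500 / (0.1·0.3500 + 0.3·0.6500) ≈ 0.1522
After 'anomalous': P(ore) = 0.9·0.1522 / (0.9·0.1522 + 0.7·0.8478) ≈ 0.1875
After 'background': P(ore) = 0.1·0.1875 / (0.1·0.1875 + 0.3·0.8125) ≈ 0.0714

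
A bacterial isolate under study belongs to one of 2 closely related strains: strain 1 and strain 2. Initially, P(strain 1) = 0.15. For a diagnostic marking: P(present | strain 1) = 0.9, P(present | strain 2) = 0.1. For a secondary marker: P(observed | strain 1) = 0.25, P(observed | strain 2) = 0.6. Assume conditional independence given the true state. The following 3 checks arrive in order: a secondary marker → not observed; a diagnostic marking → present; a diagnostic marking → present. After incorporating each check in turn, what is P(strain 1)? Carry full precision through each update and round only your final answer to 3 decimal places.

Each posterior becomes the prior for the next update.
After a secondary marker='not observed': P(strain 1) = 0.75·0.1500 / (0.75·0.1500 + 0.4·0.8500) ≈ 0.2486
After a diagnostic marking='present': P(strain 1) = 0.9·0.2486 / (0.9·0.2486 + 0.1·0.7514) ≈ 0.7486
After a diagnostic marking='present': P(strain 1) = 0.9·0.7486 / (0.9·0.7486 + 0.1·0.2514) ≈ 0.9640

0.964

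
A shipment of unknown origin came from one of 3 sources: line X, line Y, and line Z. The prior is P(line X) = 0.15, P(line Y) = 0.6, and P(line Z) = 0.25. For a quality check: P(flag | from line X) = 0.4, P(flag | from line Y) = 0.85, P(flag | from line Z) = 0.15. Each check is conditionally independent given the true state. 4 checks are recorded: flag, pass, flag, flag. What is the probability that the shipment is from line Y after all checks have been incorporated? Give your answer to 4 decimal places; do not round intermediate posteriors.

After 'flag': normaliser = 0.4·0.1500 + 0.85·0.6000 + 0.15·0.2500; P(line X) ≈ 0.0988, P(line Y) ≈ 0.8395, P(line Z) ≈ 0.0617
After 'pass': normaliser = 0.6·0.0988 + 0.15·0.8395 + 0.85·0.0617; P(line X) ≈ 0.2494, P(line Y) ≈ 0.5299, P(line Z) ≈ 0.2208
After 'flag': normaliser = 0.4·0.2494 + 0.85·0.5299 + 0.15·0.2208; P(line X) ≈ 0.1710, P(line Y) ≈ 0.7722, P(line Z) ≈ 0.0568
After 'flag': normaliser = 0.4·0.1710 + 0.85·0.7722 + 0.15·0.0568; P(line X) ≈ 0.0933, P(line Y) ≈ 0.8951, P(line Z) ≈ 0.0116

0.8951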